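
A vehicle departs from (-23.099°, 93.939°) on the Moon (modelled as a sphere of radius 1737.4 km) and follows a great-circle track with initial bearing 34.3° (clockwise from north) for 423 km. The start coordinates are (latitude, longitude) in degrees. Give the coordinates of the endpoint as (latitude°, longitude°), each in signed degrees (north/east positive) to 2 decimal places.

-11.39°, 101.90°

Angular distance δ = d/R = 423/1737.4 = 0.24347 rad; initial bearing θ = 0.5986 rad.
sin φ₂ = sin φ₁ cos δ + cos φ₁ sin δ cos θ = (-0.3923)(0.9705) + (0.9198)(0.2411)(0.8261) = -0.1976, so φ₂ = -11.39°.
Δλ = atan2(sin θ sin δ cos φ₁, cos δ − sin φ₁ sin φ₂) = atan2(0.1250, 0.8930) = 7.966°.
λ₂ = 93.939° + 7.966° = 101.90°.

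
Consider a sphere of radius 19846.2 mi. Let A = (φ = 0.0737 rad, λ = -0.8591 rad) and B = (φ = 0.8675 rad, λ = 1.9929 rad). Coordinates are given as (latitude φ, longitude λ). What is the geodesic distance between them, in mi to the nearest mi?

With latitudes φ₁ = 4.223°, φ₂ = 49.704° and longitude difference Δλ = 163.408°:
cos c = sin φ₁ sin φ₂ + cos φ₁ cos φ₂ cos Δλ = (0.0736)(0.7627) + (0.9973)(0.6467)(-0.9584) = -0.56196,
so c = arccos(-0.56196) = 2.16755 rad.
Distance = R·c = 19846.2 × 2.1676 ≈ 43018 mi.

43018 mi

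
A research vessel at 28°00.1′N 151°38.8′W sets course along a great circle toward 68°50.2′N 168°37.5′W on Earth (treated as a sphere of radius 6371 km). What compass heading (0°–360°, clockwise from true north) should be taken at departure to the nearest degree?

351°

Δλ = -16.978° = -0.2963 rad.
y = sin Δλ · cos φ₂ = (-0.2920)(0.3610) = -0.1054
x = cos φ₁ sin φ₂ − sin φ₁ cos φ₂ cos Δλ = (0.8829)(0.9326) − (0.4695)(0.3610)(0.9564) = 0.6613
θ = atan2(y, x) = -9.06°; adding 360° gives 351°.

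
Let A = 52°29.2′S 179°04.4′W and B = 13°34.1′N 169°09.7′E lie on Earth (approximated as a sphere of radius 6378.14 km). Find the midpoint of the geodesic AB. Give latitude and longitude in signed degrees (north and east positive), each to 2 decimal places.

-19.55°, 173.69°

Central angle δ = 1.1664 rad. Interpolating on the sphere with fraction f = 0.5:
P = [sin((1−f)δ)·A + sin(fδ)·B] / sin δ = 0.5990·A + 0.5990·B in Cartesian coordinates,
giving P = (-0.9366, 0.1036, -0.3346), i.e. latitude -19.55°, longitude 173.69°.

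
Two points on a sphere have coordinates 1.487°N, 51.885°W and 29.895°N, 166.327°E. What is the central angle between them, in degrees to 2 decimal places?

131.91°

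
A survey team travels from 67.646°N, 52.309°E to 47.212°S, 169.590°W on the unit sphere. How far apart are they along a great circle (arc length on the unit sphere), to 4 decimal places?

Let φ₁ = 1.1806 rad, φ₂ = -0.8240 rad, and Δλ = 2.4103 rad.
cos c = sin φ₁ sin φ₂ + cos φ₁ cos φ₂ cos Δλ = (0.9249)(-0.7339) + (0.3803)(0.6793)(-0.7443) = -0.87102,
so c = arccos(-0.87102) = 2.62807 rad.
On the unit sphere the arc length equals the central angle: 2.6281.

2.6281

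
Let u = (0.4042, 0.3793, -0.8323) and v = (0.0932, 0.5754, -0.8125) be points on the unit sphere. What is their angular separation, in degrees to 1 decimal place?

u·v = 0.9322; |u| = 1.0000, |v| = 1.0000.
cos θ = (u·v)/(|u||v|) = 0.9322, so θ = 21.2°.

21.2°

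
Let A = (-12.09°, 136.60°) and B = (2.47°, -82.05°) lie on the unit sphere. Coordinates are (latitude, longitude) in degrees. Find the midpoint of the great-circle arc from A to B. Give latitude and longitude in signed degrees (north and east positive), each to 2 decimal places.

The central angle between A and B is δ = 2.4527 rad.
With f = 0.5, the slerp weights are sin((1−f)δ)/sin δ = 1.4808 and sin(fδ)/sin δ = 1.4808.
Weighted sum of the unit vectors: (1.4808)·(-0.7105,0.6718,-0.2094) + (1.4808)·(0.1382,-0.9895,0.0431) = (-0.8474, -0.4703, -0.2463).
Converting back: φ = atan2(z, √(x²+y²)) = -14.26°, λ = atan2(y, x) = -150.97°.

-14.26°, -150.97°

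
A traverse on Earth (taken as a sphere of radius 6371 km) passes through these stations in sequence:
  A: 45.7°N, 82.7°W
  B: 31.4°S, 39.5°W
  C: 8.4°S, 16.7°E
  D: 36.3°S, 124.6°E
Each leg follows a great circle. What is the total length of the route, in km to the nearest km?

Leg A→B: central angle 1.5091 rad, distance 9614.3 km.
Leg B→C: central angle 0.9934 rad, distance 6329.0 km.
Leg C→D: central angle 1.7300 rad, distance 11022.1 km.
Total: 9614.3 + 6329.0 + 11022.1 ≈ 26965 km.

26965 km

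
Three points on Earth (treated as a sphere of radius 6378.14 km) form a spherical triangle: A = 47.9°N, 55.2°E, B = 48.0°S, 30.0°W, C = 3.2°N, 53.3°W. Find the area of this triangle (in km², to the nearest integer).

53935138 km²

Side lengths (central angles): a = 0.9617, b = 1.7426, c = 2.1105 rad; semiperimeter s = 2.4074.
By l'Huilier's theorem, tan(E/4) = √[tan(s/2) tan((s−a)/2) tan((s−b)/2) tan((s−c)/2)], giving spherical excess E = 1.3258 rad.
Area = E·R² = 1.3258 × (6378.14)² ≈ 53935138 km².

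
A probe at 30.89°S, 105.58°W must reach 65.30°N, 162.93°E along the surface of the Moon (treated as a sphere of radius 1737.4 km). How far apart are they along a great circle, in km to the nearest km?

Let φ₁ = -0.5391 rad, φ₂ = 1.1397 rad, and Δλ = -1.5968 rad.
cos c = sin φ₁ sin φ₂ + cos φ₁ cos φ₂ cos Δλ = (-0.5134)(0.9085) + (0.8582)(0.4179)(-0.0260) = -0.47574,
so c = arccos(-0.47574) = 2.06661 rad.
Distance = R·c = 1737.4 × 2.0666 ≈ 3591 km.

3591 km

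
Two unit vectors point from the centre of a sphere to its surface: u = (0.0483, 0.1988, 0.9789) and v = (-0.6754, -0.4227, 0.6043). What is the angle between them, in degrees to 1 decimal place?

61.6°

u·v = 0.4749; |u| = 1.0000, |v| = 1.0000.
cos θ = (u·v)/(|u||v|) = 0.4749, so θ = 61.6°.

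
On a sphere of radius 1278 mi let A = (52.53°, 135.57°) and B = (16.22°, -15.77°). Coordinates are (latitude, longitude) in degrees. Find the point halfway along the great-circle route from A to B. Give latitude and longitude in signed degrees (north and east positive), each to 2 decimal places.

64.29°, 18.61°

The central angle between A and B is δ = 1.8659 rad.
With f = 0.5, the slerp weights are sin((1−f)δ)/sin δ = 0.8397 and sin(fδ)/sin δ = 0.8397.
Weighted sum of the unit vectors: (0.8397)·(-0.4344,0.4259,0.7937) + (0.8397)·(0.9241,-0.2610,0.2793) = (0.4111, 0.1385, 0.9010).
Converting back: φ = atan2(z, √(x²+y²)) = 64.29°, λ = atan2(y, x) = 18.61°.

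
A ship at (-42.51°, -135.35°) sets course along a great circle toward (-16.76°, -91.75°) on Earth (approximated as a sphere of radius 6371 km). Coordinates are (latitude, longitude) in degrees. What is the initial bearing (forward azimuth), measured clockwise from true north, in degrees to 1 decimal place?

With φ₁ = -0.7419, φ₂ = -0.2925, Δλ = 0.7610 rad, the forward-azimuth formula gives
θ = atan2( sin Δλ cos φ₂ , cos φ₁ sin φ₂ − sin φ₁ cos φ₂ cos Δλ ) = atan2(0.6603, 0.2560) = 68.81°.
So the initial bearing is 68.8°.

68.8°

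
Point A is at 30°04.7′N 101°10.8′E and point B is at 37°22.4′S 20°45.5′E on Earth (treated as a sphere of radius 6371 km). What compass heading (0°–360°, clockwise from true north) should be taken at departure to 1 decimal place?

233.0°

Δλ = -80.422° = -1.4036 rad.
y = sin Δλ · cos φ₂ = (-0.9861)(0.7947) = -0.7836
x = cos φ₁ sin φ₂ − sin φ₁ cos φ₂ cos Δλ = (0.8653)(-0.6070) − (0.5012)(0.7947)(0.1664) = -0.5915
θ = atan2(y, x) = -127.05°; adding 360° gives 233.0°.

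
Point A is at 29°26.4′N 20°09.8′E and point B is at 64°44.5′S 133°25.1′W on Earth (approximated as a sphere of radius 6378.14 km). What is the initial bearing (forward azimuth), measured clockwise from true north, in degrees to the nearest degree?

Δλ = -153.582° = -2.6805 rad.
y = sin Δλ · cos φ₂ = (-0.4449)(0.4267) = -0.1898
x = cos φ₁ sin φ₂ − sin φ₁ cos φ₂ cos Δλ = (0.8709)(-0.9044) − (0.4915)(0.4267)(-0.8956) = -0.5998
θ = atan2(y, x) = -162.44°; adding 360° gives 198°.

198°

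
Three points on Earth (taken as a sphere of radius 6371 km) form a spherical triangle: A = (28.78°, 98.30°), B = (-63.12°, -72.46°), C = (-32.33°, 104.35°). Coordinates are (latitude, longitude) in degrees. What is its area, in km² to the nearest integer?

12169526 km²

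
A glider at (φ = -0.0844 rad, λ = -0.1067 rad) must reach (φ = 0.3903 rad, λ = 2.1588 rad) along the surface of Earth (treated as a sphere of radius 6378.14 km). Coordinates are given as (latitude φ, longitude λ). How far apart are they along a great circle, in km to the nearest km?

14300 km

In radians: φ₁ = -0.0844, φ₂ = 0.3903, Δλ = 129.804° = 2.2655 rad.
Haversine: a = sin²(Δφ/2) + cos φ₁ cos φ₂ sin²(Δλ/2) = 0.0553 + (0.9964)(0.9248)(0.8201) = 0.81099.
Central angle c = 2·arcsin(√a) = 2.24207 rad.
Distance = R·c = 6378.14 × 2.2421 ≈ 14300 km.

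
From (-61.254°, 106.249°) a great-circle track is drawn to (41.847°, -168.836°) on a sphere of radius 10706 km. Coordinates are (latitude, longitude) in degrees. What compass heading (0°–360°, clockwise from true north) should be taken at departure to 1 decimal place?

Δλ = 84.915° = 1.4820 rad.
y = sin Δλ · cos φ₂ = (0.9961)(0.7449) = 0.7420
x = cos φ₁ sin φ₂ − sin φ₁ cos φ₂ cos Δλ = (0.4809)(0.6671) − (-0.8768)(0.7449)(0.0886) = 0.3787
θ = atan2(y, x) = 62.96°, so the bearing is 63.0°.

63.0°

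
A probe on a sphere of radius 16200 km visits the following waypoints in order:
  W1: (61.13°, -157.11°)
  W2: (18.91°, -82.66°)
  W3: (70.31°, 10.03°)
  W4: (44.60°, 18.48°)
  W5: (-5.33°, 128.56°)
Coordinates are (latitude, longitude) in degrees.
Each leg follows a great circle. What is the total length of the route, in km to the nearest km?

Leg W1→W2: central angle 1.1524 rad, distance 18669.6 km.
Leg W2→W3: central angle 1.2764 rad, distance 20677.5 km.
Leg W3→W4: central angle 0.4547 rad, distance 7366.0 km.
Leg W4→W5: central angle 1.8845 rad, distance 30529.7 km.
Total: 18669.6 + 20677.5 + 7366.0 + 30529.7 ≈ 77243 km.

77243 km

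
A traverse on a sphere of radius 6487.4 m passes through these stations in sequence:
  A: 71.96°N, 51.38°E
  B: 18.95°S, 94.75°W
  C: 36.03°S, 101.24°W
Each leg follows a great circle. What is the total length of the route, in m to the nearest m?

16023 m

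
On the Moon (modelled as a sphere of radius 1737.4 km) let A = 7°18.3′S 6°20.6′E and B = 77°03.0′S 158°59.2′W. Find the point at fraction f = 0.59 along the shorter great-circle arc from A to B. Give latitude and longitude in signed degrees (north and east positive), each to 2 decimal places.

The central angle between A and B is δ = 1.6620 rad.
With f = 0.59, the slerp weights are sin((1−f)δ)/sin δ = 0.6325 and sin(fδ)/sin δ = 0.8343.
Weighted sum of the unit vectors: (0.6325)·(0.9858,0.1096,-0.1272) + (0.8343)·(-0.2092,-0.0804,-0.9746) = (0.4490, 0.0023, -0.8935).
Converting back: φ = atan2(z, √(x²+y²)) = -63.32°, λ = atan2(y, x) = 0.29°.

-63.32°, 0.29°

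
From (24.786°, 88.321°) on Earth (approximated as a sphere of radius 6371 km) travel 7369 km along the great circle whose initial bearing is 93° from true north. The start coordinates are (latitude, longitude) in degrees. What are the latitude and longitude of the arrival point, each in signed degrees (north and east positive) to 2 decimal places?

7.19°, 155.46°

Angular distance δ = d/R = 7369/6371 = 1.15665 rad; initial bearing θ = 1.6232 rad.
sin φ₂ = sin φ₁ cos δ + cos φ₁ sin δ cos θ = (0.4192)(0.4024) + (0.9079)(0.9155)(-0.0523) = 0.1252, so φ₂ = 7.19°.
Δλ = atan2(sin θ sin δ cos φ₁, cos δ − sin φ₁ sin φ₂) = atan2(0.8300, 0.3499) = 67.140°.
λ₂ = 88.321° + 67.140° = 155.46°.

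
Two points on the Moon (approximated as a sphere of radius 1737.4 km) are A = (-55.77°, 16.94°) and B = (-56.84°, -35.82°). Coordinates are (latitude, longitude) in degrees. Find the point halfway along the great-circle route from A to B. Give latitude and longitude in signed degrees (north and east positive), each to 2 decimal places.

Central angle δ = 0.4984 rad. Interpolating on the sphere with fraction f = 0.5:
P = [sin((1−f)δ)·A + sin(fδ)·B] / sin δ = 0.5159·A + 0.5159·B in Cartesian coordinates,
giving P = (0.5065, -0.0806, -0.8585), i.e. latitude -59.15°, longitude -9.04°.

-59.15°, -9.04°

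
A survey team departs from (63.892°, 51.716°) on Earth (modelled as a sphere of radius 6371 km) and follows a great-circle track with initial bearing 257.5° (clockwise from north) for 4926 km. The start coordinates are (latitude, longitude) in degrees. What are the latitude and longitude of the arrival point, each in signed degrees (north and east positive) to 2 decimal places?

35.18°, -4.82°

Angular distance δ = d/R = 4926/6371 = 0.77319 rad; initial bearing θ = 4.4942 rad.
sin φ₂ = sin φ₁ cos δ + cos φ₁ sin δ cos θ = (0.8980)(0.7157) + (0.4401)(0.6984)(-0.2164) = 0.5761, so φ₂ = 35.18°.
Δλ = atan2(sin θ sin δ cos φ₁, cos δ − sin φ₁ sin φ₂) = atan2(-0.3001, 0.1983) = -56.537°.
λ₂ = 51.716° − 56.537° = -4.82°.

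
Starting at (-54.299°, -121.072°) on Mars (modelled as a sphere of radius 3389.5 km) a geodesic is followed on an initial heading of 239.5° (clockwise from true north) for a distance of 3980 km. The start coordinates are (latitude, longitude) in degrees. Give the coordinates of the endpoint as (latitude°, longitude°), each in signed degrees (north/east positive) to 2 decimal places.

Angular distance δ = d/R = 3980/3389.5 = 1.17421 rad; initial bearing θ = 4.1801 rad.
sin φ₂ = sin φ₁ cos δ + cos φ₁ sin δ cos θ = (-0.8121)(0.3863) + (0.5836)(0.9224)(-0.5075) = -0.5869, so φ₂ = -35.94°.
Δλ = atan2(sin θ sin δ cos φ₁, cos δ − sin φ₁ sin φ₂) = atan2(-0.4638, -0.0903) = -101.019°.
λ₂ = -121.072° − 101.019° = -222.09° → 137.91° after wrapping to (−180°, 180°].

-35.94°, 137.91°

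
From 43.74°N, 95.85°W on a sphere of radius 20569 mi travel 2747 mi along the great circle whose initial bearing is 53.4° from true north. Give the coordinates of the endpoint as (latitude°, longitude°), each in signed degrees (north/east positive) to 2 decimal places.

47.95°, -86.67°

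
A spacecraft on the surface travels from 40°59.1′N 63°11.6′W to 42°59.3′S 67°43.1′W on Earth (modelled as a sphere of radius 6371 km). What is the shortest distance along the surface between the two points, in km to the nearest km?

With latitudes φ₁ = 40.985°, φ₂ = -42.988° and longitude difference Δλ = -4.525°:
cos c = sin φ₁ sin φ₂ + cos φ₁ cos φ₂ cos Δλ = (0.6559)(-0.6818) + (0.7549)(0.7315)(0.9969) = 0.10327,
so c = arccos(0.10327) = 1.46734 rad.
Distance = R·c = 6371 × 1.4673 ≈ 9348 km.

9348 km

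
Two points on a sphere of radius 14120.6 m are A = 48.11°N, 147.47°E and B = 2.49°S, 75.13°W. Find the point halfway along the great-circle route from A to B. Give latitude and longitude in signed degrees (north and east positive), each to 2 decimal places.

45.89°, -116.81°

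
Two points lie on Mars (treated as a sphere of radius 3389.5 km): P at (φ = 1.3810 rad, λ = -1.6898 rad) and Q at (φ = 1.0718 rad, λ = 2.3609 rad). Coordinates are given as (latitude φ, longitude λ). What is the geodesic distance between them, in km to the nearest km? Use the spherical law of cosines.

2142 km

Let φ₁ = 1.3810 rad, φ₂ = 1.0718 rad, and Δλ = -2.2325 rad.
cos c = sin φ₁ sin φ₂ + cos φ₁ cos φ₂ cos Δλ = (0.9820)(0.8781) + (0.1887)(0.4785)(-0.6145) = 0.80682,
so c = arccos(0.80682) = 0.63204 rad.
Distance = R·c = 3389.5 × 0.6320 ≈ 2142 km.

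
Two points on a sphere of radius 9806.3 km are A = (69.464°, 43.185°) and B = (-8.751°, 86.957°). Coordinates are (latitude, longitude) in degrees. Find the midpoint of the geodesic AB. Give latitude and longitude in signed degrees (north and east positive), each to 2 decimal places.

31.80°, 75.90°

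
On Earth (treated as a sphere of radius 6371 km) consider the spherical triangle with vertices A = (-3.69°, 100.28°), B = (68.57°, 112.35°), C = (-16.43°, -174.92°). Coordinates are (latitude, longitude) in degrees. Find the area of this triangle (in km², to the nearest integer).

52183778 km²

Side lengths (central angles): a = 1.7307, b = 1.4656, c = 1.2696 rad; semiperimeter s = 2.2330.
By l'Huilier's theorem, tan(E/4) = √[tan(s/2) tan((s−a)/2) tan((s−b)/2) tan((s−c)/2)], giving spherical excess E = 1.2856 rad.
Area = E·R² = 1.2856 × (6371)² ≈ 52183778 km².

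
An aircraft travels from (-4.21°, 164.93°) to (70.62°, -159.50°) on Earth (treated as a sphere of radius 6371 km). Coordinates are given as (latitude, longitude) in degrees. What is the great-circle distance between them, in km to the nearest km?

8725 km

Let φ₁ = -0.0735 rad, φ₂ = 1.2326 rad, and Δλ = 0.6208 rad.
cos c = sin φ₁ sin φ₂ + cos φ₁ cos φ₂ cos Δλ = (-0.0734)(0.9433) + (0.9973)(0.3318)(0.8134) = 0.19993,
so c = arccos(0.19993) = 1.36951 rad.
Distance = R·c = 6371 × 1.3695 ≈ 8725 km.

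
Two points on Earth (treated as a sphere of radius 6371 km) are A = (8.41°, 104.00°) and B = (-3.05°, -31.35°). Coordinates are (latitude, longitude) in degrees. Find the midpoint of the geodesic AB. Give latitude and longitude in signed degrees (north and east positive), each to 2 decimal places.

7.02°, 35.67°

The central angle between A and B is δ = 2.3611 rad.
With f = 0.5, the slerp weights are sin((1−f)δ)/sin δ = 1.3143 and sin(fδ)/sin δ = 1.3143.
Weighted sum of the unit vectors: (1.3143)·(-0.2393,0.9599,0.1463) + (1.3143)·(0.8528,-0.5195,-0.0532) = (0.8063, 0.5787, 0.1223).
Converting back: φ = atan2(z, √(x²+y²)) = 7.02°, λ = atan2(y, x) = 35.67°.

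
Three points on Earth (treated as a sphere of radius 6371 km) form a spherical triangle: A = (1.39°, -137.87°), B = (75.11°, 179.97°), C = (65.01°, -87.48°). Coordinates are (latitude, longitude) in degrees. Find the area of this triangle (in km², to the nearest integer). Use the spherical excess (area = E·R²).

Side lengths (central angles): a = 0.5133, b = 1.2753, c = 1.3553 rad; semiperimeter s = 1.5719.
By l'Huilier's theorem, tan(E/4) = √[tan(s/2) tan((s−a)/2) tan((s−b)/2) tan((s−c)/2)], giving spherical excess E = 0.3890 rad.
Area = E·R² = 0.3890 × (6371)² ≈ 15789339 km².

15789339 km²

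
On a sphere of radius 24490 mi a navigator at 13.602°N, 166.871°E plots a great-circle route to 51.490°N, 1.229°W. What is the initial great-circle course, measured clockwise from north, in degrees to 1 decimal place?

351.9°

With φ₁ = 0.2374, φ₂ = 0.8987, Δλ = -2.9339 rad, the forward-azimuth formula gives
θ = atan2( sin Δλ cos φ₂ , cos φ₁ sin φ₂ − sin φ₁ cos φ₂ cos Δλ ) = atan2(-0.1284, 0.9038) = -8.08°.
Adding 360° brings this into [0°, 360°): 351.9°.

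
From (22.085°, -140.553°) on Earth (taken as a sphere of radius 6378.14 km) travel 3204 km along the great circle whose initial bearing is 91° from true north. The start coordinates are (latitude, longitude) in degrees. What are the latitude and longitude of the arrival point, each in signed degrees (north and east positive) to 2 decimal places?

18.77°, -109.99°

Angular distance δ = d/R = 3204/6378.14 = 0.50234 rad; initial bearing θ = 1.5882 rad.
sin φ₂ = sin φ₁ cos δ + cos φ₁ sin δ cos θ = (0.3760)(0.8765) + (0.9266)(0.4815)(-0.0175) = 0.3217, so φ₂ = 18.77°.
Δλ = atan2(sin θ sin δ cos φ₁, cos δ − sin φ₁ sin φ₂) = atan2(0.4461, 0.7555) = 30.560°.
λ₂ = -140.553° + 30.560° = -109.99°.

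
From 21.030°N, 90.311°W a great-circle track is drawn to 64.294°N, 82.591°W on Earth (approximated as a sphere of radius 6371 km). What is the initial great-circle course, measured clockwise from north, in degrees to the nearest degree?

5°

Δλ = 7.720° = 0.1347 rad.
y = sin Δλ · cos φ₂ = (0.1343)(0.4338) = 0.0583
x = cos φ₁ sin φ₂ − sin φ₁ cos φ₂ cos Δλ = (0.9334)(0.9010) − (0.3589)(0.4338)(0.9909) = 0.6868
θ = atan2(y, x) = 4.85°, so the bearing is 5°.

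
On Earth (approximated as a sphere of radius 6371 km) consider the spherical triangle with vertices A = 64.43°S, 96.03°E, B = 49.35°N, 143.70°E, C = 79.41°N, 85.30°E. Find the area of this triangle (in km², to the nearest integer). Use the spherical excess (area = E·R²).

44423322 km²

Side lengths (central angles): a = 0.6292, b = 2.5128, c = 2.0887 rad; semiperimeter s = 2.6154.
By l'Huilier's theorem, tan(E/4) = √[tan(s/2) tan((s−a)/2) tan((s−b)/2) tan((s−c)/2)], giving spherical excess E = 1.0944 rad.
Area = E·R² = 1.0944 × (6371)² ≈ 44423322 km².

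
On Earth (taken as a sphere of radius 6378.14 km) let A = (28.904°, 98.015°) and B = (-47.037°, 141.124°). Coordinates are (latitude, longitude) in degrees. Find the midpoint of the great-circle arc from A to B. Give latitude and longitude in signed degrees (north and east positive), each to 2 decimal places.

-9.72°, 116.75°

The central angle between A and B is δ = 1.4888 rad.
With f = 0.5, the slerp weights are sin((1−f)δ)/sin δ = 0.6798 and sin(fδ)/sin δ = 0.6798.
Weighted sum of the unit vectors: (0.6798)·(-0.1221,0.8669,0.4833) + (0.6798)·(-0.5306,0.4278,-0.7318) = (-0.4437, 0.8801, -0.1689).
Converting back: φ = atan2(z, √(x²+y²)) = -9.72°, λ = atan2(y, x) = 116.75°.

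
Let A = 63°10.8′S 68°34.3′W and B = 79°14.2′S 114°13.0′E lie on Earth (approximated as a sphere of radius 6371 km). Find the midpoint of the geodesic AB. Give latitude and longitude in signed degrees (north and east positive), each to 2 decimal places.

-81.96°, -70.54°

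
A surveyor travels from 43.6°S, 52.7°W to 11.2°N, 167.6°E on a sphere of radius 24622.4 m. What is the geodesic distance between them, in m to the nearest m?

56946 m

Let φ₁ = -0.7610 rad, φ₂ = 0.1955 rad, and Δλ = -2.4382 rad.
Haversine: a = sin²(Δφ/2) + cos φ₁ cos φ₂ sin²(Δλ/2) = 0.2118 + (0.7242)(0.9810)(0.8813) = 0.83787.
Central angle c = 2·arcsin(√a) = 2.31275 rad.
Distance = R·c = 24622.4 × 2.3128 ≈ 56946 m.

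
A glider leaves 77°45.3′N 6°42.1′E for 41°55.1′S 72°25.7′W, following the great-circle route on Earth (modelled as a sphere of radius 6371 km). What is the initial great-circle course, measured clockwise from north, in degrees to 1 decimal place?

249.1°

With φ₁ = 1.3571, φ₂ = -0.7316, Δλ = -1.3811 rad, the forward-azimuth formula gives
θ = atan2( sin Δλ cos φ₂ , cos φ₁ sin φ₂ − sin φ₁ cos φ₂ cos Δλ ) = atan2(-0.7307, -0.2788) = -110.88°.
Adding 360° brings this into [0°, 360°): 249.1°.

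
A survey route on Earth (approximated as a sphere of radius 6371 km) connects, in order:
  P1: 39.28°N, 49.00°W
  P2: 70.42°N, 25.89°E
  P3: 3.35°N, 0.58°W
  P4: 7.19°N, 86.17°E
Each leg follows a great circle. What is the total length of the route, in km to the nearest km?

Leg P1→P2: central angle 0.8445 rad, distance 5380.2 km.
Leg P2→P3: central angle 1.2084 rad, distance 7698.6 km.
Leg P3→P4: central angle 1.5073 rad, distance 9602.9 km.
Total: 5380.2 + 7698.6 + 9602.9 ≈ 22682 km.

22682 km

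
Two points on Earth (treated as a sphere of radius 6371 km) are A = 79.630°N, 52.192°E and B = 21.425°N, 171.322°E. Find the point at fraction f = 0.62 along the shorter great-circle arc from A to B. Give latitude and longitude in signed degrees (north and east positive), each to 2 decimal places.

The central angle between A and B is δ = 1.2893 rad.
With f = 0.62, the slerp weights are sin((1−f)δ)/sin δ = 0.4899 and sin(fδ)/sin δ = 0.7463.
Weighted sum of the unit vectors: (0.4899)·(0.1103,0.1422,0.9837) + (0.7463)·(-0.9202,0.1405,0.3653) = (-0.6327, 0.1745, 0.7545).
Converting back: φ = atan2(z, √(x²+y²)) = 48.98°, λ = atan2(y, x) = 164.58°.

48.98°, 164.58°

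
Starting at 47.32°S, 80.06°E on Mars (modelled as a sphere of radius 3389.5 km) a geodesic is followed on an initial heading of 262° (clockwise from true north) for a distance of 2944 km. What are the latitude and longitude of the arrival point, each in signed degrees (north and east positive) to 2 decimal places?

-33.15°, 15.51°

Angular distance δ = d/R = 2944/3389.5 = 0.86856 rad; initial bearing θ = 4.5728 rad.
sin φ₂ = sin φ₁ cos δ + cos φ₁ sin δ cos θ = (-0.7352)(0.6459) + (0.6779)(0.7634)(-0.1392) = -0.5469, so φ₂ = -33.15°.
Δλ = atan2(sin θ sin δ cos φ₁, cos δ − sin φ₁ sin φ₂) = atan2(-0.5125, 0.2439) = -64.550°.
λ₂ = 80.060° − 64.550° = 15.51°.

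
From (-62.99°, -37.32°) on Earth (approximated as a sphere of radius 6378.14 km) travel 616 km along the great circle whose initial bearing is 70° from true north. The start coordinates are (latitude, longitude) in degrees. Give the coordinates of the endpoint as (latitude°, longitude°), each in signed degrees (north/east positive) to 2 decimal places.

Angular distance δ = d/R = 616/6378.14 = 0.09658 rad; initial bearing θ = 1.2217 rad.
sin φ₂ = sin φ₁ cos δ + cos φ₁ sin δ cos θ = (-0.8909)(0.9953) + (0.4541)(0.0964)(0.3420) = -0.8718, so φ₂ = -60.67°.
Δλ = atan2(sin θ sin δ cos φ₁, cos δ − sin φ₁ sin φ₂) = atan2(0.0412, 0.2186) = 10.660°.
λ₂ = -37.320° + 10.660° = -26.66°.

-60.67°, -26.66°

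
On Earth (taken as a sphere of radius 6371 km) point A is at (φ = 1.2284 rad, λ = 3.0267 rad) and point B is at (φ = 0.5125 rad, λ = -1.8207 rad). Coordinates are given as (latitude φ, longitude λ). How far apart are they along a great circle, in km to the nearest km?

6662 km

With latitudes φ₁ = 70.382°, φ₂ = 29.364° and longitude difference Δλ = 82.264°:
cos c = sin φ₁ sin φ₂ + cos φ₁ cos φ₂ cos Δλ = (0.9420)(0.4904) + (0.3357)(0.8715)(0.1346) = 0.50128,
so c = arccos(0.50128) = 1.04572 rad.
Distance = R·c = 6371 × 1.0457 ≈ 6662 km.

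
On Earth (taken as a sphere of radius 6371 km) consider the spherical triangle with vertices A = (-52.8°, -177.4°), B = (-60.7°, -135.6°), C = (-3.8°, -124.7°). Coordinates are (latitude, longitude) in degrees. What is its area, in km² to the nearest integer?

9342943 km²

Side lengths (central angles): a = 1.0036, b = 1.1392, c = 0.4148 rad; semiperimeter s = 1.2788.
By l'Huilier's theorem, tan(E/4) = √[tan(s/2) tan((s−a)/2) tan((s−b)/2) tan((s−c)/2)], giving spherical excess E = 0.2302 rad.
Area = E·R² = 0.2302 × (6371)² ≈ 9342943 km².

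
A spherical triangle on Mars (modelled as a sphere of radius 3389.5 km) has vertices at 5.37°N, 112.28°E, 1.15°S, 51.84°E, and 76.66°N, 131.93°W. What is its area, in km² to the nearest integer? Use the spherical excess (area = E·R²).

Side lengths (central angles): a = 1.8232, b = 1.5797, c = 1.0596 rad; semiperimeter s = 2.2312.
By l'Huilier's theorem, tan(E/4) = √[tan(s/2) tan((s−a)/2) tan((s−b)/2) tan((s−c)/2)], giving spherical excess E = 1.1945 rad.
Area = E·R² = 1.1945 × (3389.5)² ≈ 13722951 km².

13722951 km²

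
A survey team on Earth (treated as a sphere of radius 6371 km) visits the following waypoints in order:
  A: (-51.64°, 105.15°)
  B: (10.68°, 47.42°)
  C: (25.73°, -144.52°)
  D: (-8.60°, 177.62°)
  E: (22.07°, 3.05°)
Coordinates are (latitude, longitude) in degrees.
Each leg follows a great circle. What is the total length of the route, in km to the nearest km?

48623 km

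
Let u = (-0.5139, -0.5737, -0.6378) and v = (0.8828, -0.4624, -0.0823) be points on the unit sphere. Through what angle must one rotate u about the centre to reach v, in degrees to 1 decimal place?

u·v = -0.1359; |u| = 1.0000, |v| = 1.0000.
cos θ = (u·v)/(|u||v|) = -0.1359, so θ = 97.8°.

97.8°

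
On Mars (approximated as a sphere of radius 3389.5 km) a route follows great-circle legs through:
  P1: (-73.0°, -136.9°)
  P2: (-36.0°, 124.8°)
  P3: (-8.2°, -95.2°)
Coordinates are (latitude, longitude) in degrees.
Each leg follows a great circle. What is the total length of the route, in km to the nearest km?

Leg P1→P2: central angle 1.0146 rad, distance 3439.0 km.
Leg P2→P3: central angle 2.1289 rad, distance 7215.9 km.
Total: 3439.0 + 7215.9 ≈ 10655 km.

10655 km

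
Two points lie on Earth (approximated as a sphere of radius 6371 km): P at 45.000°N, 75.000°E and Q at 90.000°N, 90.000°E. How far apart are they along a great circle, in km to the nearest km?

5004 km

Let φ₁ = 0.7854 rad, φ₂ = 1.5708 rad, and Δλ = 0.2618 rad.
Haversine: a = sin²(Δφ/2) + cos φ₁ cos φ₂ sin²(Δλ/2) = 0.1464 + (0.7071)(0.0000)(0.0170) = 0.14645.
Central angle c = 2·arcsin(√a) = 0.78540 rad.
Distance = R·c = 6371 × 0.7854 ≈ 5004 km.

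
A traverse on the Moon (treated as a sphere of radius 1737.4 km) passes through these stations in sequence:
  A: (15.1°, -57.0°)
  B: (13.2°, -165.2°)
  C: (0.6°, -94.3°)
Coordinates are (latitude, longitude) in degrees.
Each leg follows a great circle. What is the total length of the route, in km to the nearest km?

5301 km

Leg A→B: central angle 1.8071 rad, distance 3139.6 km.
Leg B→C: central angle 1.2441 rad, distance 2161.4 km.
Total: 3139.6 + 2161.4 ≈ 5301 km.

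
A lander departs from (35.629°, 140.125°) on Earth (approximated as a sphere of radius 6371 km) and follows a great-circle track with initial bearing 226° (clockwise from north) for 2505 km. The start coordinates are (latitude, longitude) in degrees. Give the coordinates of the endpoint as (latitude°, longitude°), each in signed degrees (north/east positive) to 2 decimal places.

Angular distance δ = d/R = 2505/6371 = 0.39319 rad; initial bearing θ = 3.9444 rad.
sin φ₂ = sin φ₁ cos δ + cos φ₁ sin δ cos θ = (0.5825)(0.9237) + (0.8128)(0.3831)(-0.6947) = 0.3218, so φ₂ = 18.77°.
Δλ = atan2(sin θ sin δ cos φ₁, cos δ − sin φ₁ sin φ₂) = atan2(-0.2240, 0.7363) = -16.923°.
λ₂ = 140.125° − 16.923° = 123.20°.

18.77°, 123.20°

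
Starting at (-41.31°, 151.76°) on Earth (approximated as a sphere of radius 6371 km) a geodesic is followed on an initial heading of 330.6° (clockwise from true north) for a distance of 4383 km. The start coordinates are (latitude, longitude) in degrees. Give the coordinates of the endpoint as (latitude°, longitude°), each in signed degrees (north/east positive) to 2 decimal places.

-5.42°, 133.51°

Angular distance δ = d/R = 4383/6371 = 0.68796 rad; initial bearing θ = 5.7701 rad.
sin φ₂ = sin φ₁ cos δ + cos φ₁ sin δ cos θ = (-0.6601)(0.7725) + (0.7511)(0.6350)(0.8712) = -0.0945, so φ₂ = -5.42°.
Δλ = atan2(sin θ sin δ cos φ₁, cos δ − sin φ₁ sin φ₂) = atan2(-0.2341, 0.7102) = -18.246°.
λ₂ = 151.760° − 18.246° = 133.51°.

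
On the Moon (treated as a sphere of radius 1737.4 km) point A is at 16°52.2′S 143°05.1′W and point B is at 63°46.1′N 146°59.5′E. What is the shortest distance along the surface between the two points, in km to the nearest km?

Let φ₁ = -0.2944 rad, φ₂ = 1.1130 rad, and Δλ = -1.2204 rad.
cos c = sin φ₁ sin φ₂ + cos φ₁ cos φ₂ cos Δλ = (-0.2902)(0.8970) + (0.9570)(0.4420)(0.3433) = -0.11512,
so c = arccos(-0.11512) = 1.68617 rad.
Distance = R·c = 1737.4 × 1.6862 ≈ 2930 km.

2930 km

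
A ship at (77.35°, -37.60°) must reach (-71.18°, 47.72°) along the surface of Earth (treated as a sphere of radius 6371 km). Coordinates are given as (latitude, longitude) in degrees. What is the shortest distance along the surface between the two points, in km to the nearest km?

17414 km

With latitudes φ₁ = 77.350°, φ₂ = -71.180° and longitude difference Δλ = 85.320°:
Haversine: a = sin²(Δφ/2) + cos φ₁ cos φ₂ sin²(Δλ/2) = 0.9265 + (0.2190)(0.3226)(0.4592) = 0.95890.
Central angle c = 2·arcsin(√a) = 2.73329 rad.
Distance = R·c = 6371 × 2.7333 ≈ 17414 km.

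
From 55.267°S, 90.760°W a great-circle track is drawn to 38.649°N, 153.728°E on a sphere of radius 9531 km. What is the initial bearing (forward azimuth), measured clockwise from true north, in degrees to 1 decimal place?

276.4°

With φ₁ = -0.9646, φ₂ = 0.6746, Δλ = -2.0161 rad, the forward-azimuth formula gives
θ = atan2( sin Δλ cos φ₂ , cos φ₁ sin φ₂ − sin φ₁ cos φ₂ cos Δλ ) = atan2(-0.7048, 0.0794) = -83.57°.
Adding 360° brings this into [0°, 360°): 276.4°.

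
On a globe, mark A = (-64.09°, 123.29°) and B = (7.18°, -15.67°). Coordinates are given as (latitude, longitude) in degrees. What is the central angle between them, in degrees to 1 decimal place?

With latitudes φ₁ = -64.090°, φ₂ = 7.180° and longitude difference Δλ = -138.960°:
cos c = sin φ₁ sin φ₂ + cos φ₁ cos φ₂ cos Δλ = (-0.8995)(0.1250) + (0.4370)(0.9922)(-0.7543) = -0.43942,
so c = arccos(-0.43942) = 2.02574 rad.
So the angular separation is 116.1°.

116.1°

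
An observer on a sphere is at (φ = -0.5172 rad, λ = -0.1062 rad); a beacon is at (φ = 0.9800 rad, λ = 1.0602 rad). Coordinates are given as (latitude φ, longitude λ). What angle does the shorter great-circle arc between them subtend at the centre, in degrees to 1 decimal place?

102.7°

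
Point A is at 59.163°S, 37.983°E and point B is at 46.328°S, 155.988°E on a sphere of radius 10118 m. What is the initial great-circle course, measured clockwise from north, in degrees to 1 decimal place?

With φ₁ = -1.0326, φ₂ = -0.8086, Δλ = 2.0596 rad, the forward-azimuth formula gives
θ = atan2( sin Δλ cos φ₂ , cos φ₁ sin φ₂ − sin φ₁ cos φ₂ cos Δλ ) = atan2(0.6097, -0.6492) = 136.80°.
So the initial bearing is 136.8°.

136.8°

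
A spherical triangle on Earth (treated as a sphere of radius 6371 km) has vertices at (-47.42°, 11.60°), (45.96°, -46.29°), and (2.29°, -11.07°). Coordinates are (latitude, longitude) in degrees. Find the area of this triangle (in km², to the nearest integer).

Side lengths (central angles): a = 0.9321, b = 0.9342, c = 1.8539 rad; semiperimeter s = 1.8601.
By l'Huilier's theorem, tan(E/4) = √[tan(s/2) tan((s−a)/2) tan((s−b)/2) tan((s−c)/2)], giving spherical excess E = 0.1291 rad.
Area = E·R² = 0.1291 × (6371)² ≈ 5241193 km².

5241193 km²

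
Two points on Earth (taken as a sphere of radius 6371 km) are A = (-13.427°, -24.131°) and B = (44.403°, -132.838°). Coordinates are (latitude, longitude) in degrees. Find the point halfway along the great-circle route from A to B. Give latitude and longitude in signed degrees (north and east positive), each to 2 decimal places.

24.94°, -66.44°

Central angle δ = 1.9664 rad. Interpolating on the sphere with fraction f = 0.5:
P = [sin((1−f)δ)·A + sin(fδ)·B] / sin δ = 0.9019·A + 0.9019·B in Cartesian coordinates,
giving P = (0.3625, -0.8312, 0.4216), i.e. latitude 24.94°, longitude -66.44°.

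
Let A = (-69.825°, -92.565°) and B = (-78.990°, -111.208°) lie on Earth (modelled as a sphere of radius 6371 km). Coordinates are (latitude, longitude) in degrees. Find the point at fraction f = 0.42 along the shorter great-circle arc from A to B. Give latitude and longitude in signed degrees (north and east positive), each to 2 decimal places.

Central angle δ = 0.1804 rad. Interpolating on the sphere with fraction f = 0.42:
P = [sin((1−f)δ)·A + sin(fδ)·B] / sin δ = 0.5821·A + 0.4219·B in Cartesian coordinates,
giving P = (-0.0381, -0.2757, -0.9605), i.e. latitude -73.84°, longitude -97.88°.

-73.84°, -97.88°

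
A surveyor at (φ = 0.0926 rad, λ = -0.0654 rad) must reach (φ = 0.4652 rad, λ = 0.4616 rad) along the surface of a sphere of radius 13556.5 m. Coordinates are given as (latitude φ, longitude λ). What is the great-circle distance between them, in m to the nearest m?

8480 m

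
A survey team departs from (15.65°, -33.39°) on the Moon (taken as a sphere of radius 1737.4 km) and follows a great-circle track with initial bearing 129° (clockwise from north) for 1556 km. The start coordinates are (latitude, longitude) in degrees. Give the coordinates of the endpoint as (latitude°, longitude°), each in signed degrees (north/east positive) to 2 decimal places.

Angular distance δ = d/R = 1556/1737.4 = 0.89559 rad; initial bearing θ = 2.2515 rad.
sin φ₂ = sin φ₁ cos δ + cos φ₁ sin δ cos θ = (0.2698)(0.6251) + (0.9629)(0.7806)(-0.6293) = -0.3044, so φ₂ = -17.72°.
Δλ = atan2(sin θ sin δ cos φ₁, cos δ − sin φ₁ sin φ₂) = atan2(0.5841, 0.7072) = 39.557°.
λ₂ = -33.390° + 39.557° = 6.17°.

-17.72°, 6.17°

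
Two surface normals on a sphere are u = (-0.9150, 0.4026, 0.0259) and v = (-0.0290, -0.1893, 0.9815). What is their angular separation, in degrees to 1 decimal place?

91.4°

u·v = -0.0243; |u| = 1.0000, |v| = 1.0000.
cos θ = (u·v)/(|u||v|) = -0.0243, so θ = 91.4°.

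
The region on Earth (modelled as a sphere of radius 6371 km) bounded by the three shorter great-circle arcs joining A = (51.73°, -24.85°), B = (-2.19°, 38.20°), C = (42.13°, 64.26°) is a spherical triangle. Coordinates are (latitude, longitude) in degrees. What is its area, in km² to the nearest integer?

21053508 km²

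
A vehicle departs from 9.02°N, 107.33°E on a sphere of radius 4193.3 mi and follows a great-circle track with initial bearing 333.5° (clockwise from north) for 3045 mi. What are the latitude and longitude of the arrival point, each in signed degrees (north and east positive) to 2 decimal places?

Angular distance δ = d/R = 3045/4193.3 = 0.72616 rad; initial bearing θ = 5.8207 rad.
sin φ₂ = sin φ₁ cos δ + cos φ₁ sin δ cos θ = (0.1568)(0.7477) + (0.9876)(0.6640)(0.8949) = 0.7041, so φ₂ = 44.76°.
Δλ = atan2(sin θ sin δ cos φ₁, cos δ − sin φ₁ sin φ₂) = atan2(-0.2926, 0.6373) = -24.661°.
λ₂ = 107.330° − 24.661° = 82.67°.

44.76°, 82.67°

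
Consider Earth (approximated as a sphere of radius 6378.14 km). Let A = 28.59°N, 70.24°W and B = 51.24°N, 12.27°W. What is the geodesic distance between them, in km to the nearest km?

In radians: φ₁ = 0.4990, φ₂ = 0.8943, Δλ = 57.970° = 1.0118 rad.
cos c = sin φ₁ sin φ₂ + cos φ₁ cos φ₂ cos Δλ = (0.4785)(0.7798) + (0.8781)(0.6261)(0.5304) = 0.66470,
so c = arccos(0.66470) = 0.84370 rad.
Distance = R·c = 6378.14 × 0.8437 ≈ 5381 km.

5381 km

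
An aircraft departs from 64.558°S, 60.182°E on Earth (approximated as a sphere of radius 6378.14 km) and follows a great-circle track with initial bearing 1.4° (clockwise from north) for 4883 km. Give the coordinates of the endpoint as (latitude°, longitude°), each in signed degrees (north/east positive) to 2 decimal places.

-20.70°, 61.22°

Angular distance δ = d/R = 4883/6378.14 = 0.76558 rad; initial bearing θ = 0.0244 rad.
sin φ₂ = sin φ₁ cos δ + cos φ₁ sin δ cos θ = (-0.9030)(0.7210) + (0.4296)(0.6930)(0.9997) = -0.3535, so φ₂ = -20.70°.
Δλ = atan2(sin θ sin δ cos φ₁, cos δ − sin φ₁ sin φ₂) = atan2(0.0073, 0.4018) = 1.037°.
λ₂ = 60.182° + 1.037° = 61.22°.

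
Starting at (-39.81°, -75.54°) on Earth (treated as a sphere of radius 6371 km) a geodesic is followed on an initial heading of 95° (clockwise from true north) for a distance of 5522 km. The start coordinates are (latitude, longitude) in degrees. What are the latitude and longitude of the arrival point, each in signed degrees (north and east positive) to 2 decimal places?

Angular distance δ = d/R = 5522/6371 = 0.86674 rad; initial bearing θ = 1.6581 rad.
sin φ₂ = sin φ₁ cos δ + cos φ₁ sin δ cos θ = (-0.6402)(0.6473) + (0.7682)(0.7622)(-0.0872) = -0.4655, so φ₂ = -27.74°.
Δλ = atan2(sin θ sin δ cos φ₁, cos δ − sin φ₁ sin φ₂) = atan2(0.5833, 0.3493) = 59.085°.
λ₂ = -75.540° + 59.085° = -16.46°.

-27.74°, -16.46°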